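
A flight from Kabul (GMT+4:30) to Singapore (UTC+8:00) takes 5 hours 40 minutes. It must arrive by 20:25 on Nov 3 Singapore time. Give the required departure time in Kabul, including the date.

Target arrival in UTC: 20:25 − 8:00 = 12:25 on Nov 3.
Subtract 5 hours 40 minutes → departure 06:45 UTC on Nov 3.
Kabul is UTC+4:30: 06:45 + 4:30 = 11:15 on Nov 3.

11:15 on November 3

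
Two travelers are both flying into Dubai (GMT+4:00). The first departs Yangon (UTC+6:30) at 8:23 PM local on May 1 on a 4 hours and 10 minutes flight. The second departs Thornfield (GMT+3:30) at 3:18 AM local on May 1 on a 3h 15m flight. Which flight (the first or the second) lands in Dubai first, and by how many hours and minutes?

Flight 1 in UTC: 8:23 PM − 6:30 = 1:53 PM on May 1.
+4 hours 10 minutes → arrive 6:03 PM UTC on May 1.
Flight 2 in UTC: 3:18 AM − 3:30 = 11:48 PM on Apr 30.
+3 hours and 15 minutes → arrive 3:03 AM UTC on May 1.
Flight 2 lands earlier by 15 hours.

the second, by 15 hours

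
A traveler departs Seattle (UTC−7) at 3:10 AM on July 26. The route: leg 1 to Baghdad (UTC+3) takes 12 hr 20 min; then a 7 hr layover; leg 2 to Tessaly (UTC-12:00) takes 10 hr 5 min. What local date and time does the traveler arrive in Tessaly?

3:35 AM on July 27

Convert departure to UTC: 3:10 AM + 7:00 = 10:10 AM UTC on Jul 26.
Add 12 hours and 20 minutes leg 1 → 10:30 PM UTC.
Add 7 hours layover in Baghdad → 5:30 AM UTC (Jul 27).
Add 10 hours 5 minutes leg 2 → 3:35 PM UTC.
Tessaly is UTC−12:00, so local arrival = 3:35 PM − 12:00 = 3:35 AM on Jul 27.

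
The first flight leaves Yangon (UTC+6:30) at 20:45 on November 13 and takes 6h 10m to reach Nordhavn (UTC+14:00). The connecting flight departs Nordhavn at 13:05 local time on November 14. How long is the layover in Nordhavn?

2 hours 40 minutes

Convert departure to UTC: 20:45 − 6:30 = 14:15 UTC on Nov 13.
Add 6 hours 10 minutes flight time → 20:25 UTC.
Nordhavn is UTC+14:00, so local arrival = 20:25 + 14:00 = 10:25 on Nov 14.
Layover = 13:05 − 10:25 = 2 hours 40 minutes.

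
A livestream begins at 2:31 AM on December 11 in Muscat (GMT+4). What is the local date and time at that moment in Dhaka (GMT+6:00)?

Dhaka is 2:00 ahead of Muscat.
Shift by the zone difference: 2:31 AM + 2:00 = 4:31 AM on Dec 11 in Dhaka.

4:31 AM on Dec 11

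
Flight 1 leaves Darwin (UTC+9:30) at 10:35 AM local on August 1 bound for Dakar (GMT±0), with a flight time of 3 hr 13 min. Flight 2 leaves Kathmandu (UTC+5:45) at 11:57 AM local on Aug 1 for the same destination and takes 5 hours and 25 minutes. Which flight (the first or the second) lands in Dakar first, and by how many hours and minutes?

Flight 1 in UTC: 10:35 AM − 9:30 = 1:05 AM on Aug 1.
+3 hours and 13 minutes → arrive 4:18 AM UTC on Aug 1.
Flight 2 in UTC: 11:57 AM − 5:45 = 6:12 AM on Aug 1.
+5 hours 25 minutes → arrive 11:37 AM UTC on Aug 1.
Flight 1 lands earlier by 7 hours 19 minutes.

the first, by 7 hours 19 minutes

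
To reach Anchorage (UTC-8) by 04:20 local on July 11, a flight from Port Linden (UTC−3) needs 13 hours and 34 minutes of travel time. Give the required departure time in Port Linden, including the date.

Target arrival in UTC: 04:20 + 8:00 = 12:20 on Jul 11.
Subtract 13 hours 34 minutes → departure 22:46 UTC on Jul 10.
Port Linden is UTC−3:00: 22:46 − 3:00 = 19:46 on Jul 10.

19:46 on July 10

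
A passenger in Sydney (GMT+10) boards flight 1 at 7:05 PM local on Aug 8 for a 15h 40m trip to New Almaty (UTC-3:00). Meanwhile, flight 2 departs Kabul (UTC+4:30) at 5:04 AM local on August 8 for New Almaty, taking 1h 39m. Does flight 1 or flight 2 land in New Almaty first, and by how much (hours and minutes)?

the second, by 22 hours 32 minutes

Flight 1 in UTC: 7:05 PM − 10:00 = 9:05 AM on Aug 8.
+15 hours 40 minutes → arrive 12:45 AM UTC on Aug 9.
Flight 2 in UTC: 5:04 AM − 4:30 = 12:34 AM on Aug 8.
+1 hour 39 minutes → arrive 2:13 AM UTC on Aug 8.
Flight 2 lands earlier by 22 hours 32 minutes.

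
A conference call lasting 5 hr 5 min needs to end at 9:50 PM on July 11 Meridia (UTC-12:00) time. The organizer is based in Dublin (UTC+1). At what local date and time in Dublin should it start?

Target end time in UTC: 9:50 PM + 12:00 = 9:50 AM on Jul 12.
Subtract 5 hours 5 minutes → start 4:45 AM UTC on Jul 12.
Dublin is UTC+1:00: 4:45 AM + 1:00 = 5:45 AM on Jul 12.

5:45 AM on Jul 12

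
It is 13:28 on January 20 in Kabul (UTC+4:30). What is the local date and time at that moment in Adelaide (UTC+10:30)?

19:28 on January 20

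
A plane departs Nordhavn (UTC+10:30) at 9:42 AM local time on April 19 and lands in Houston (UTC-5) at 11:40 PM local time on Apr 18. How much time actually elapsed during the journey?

5 hours 28 minutes

Departure in UTC: 9:42 AM − 10:30 = 11:12 PM on Apr 18.
Arrival in UTC: 11:40 PM + 5:00 = 4:40 AM on Apr 19.
Elapsed = 4:40 AM − 11:12 PM (+1 day) = 5 hours 28 minutes.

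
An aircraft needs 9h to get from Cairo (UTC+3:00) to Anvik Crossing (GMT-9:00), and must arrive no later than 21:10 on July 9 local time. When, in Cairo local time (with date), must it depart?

00:10 on Jul 10

Target arrival in UTC: 21:10 + 9:00 = 06:10 on Jul 10.
Subtract 9 hours → departure 21:10 UTC on Jul 9.
Cairo is UTC+3:00: 21:10 + 3:00 = 00:10 on Jul 10.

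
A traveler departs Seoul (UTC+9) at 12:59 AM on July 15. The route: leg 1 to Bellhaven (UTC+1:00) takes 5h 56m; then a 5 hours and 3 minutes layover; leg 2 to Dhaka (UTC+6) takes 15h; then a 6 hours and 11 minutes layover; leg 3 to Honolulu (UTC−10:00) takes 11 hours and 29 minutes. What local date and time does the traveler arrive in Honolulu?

Convert departure to UTC: 12:59 AM − 9:00 = 3:59 PM UTC on Jul 14.
Add 5 hours and 56 minutes leg 1 → 9:55 PM UTC.
Add 5 hours and 3 minutes layover in Bellhaven → 2:58 AM UTC (Jul 15).
Add 15 hours leg 2 → 5:58 PM UTC.
Add 6 hours and 11 minutes layover in Dhaka → 12:09 AM UTC (Jul 16).
Add 11 hours and 29 minutes leg 3 → 11:38 AM UTC.
Honolulu is UTC−10:00, so local arrival = 11:38 AM − 10:00 = 1:38 AM on Jul 16.

1:38 AM on July 16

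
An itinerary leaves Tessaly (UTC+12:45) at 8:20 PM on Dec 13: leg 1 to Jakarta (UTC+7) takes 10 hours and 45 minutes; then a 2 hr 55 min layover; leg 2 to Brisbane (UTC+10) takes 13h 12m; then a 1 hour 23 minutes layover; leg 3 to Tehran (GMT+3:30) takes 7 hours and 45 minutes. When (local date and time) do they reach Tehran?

Convert departure to UTC: 8:20 PM − 12:45 = 7:35 AM UTC on Dec 13.
Add 10 hours 45 minutes leg 1 → 6:20 PM UTC.
Add 2 hours and 55 minutes layover in Jakarta → 9:15 PM UTC.
Add 13 hours and 12 minutes leg 2 → 10:27 AM UTC (Dec 14).
Add 1 hour and 23 minutes layover in Brisbane → 11:50 AM UTC.
Add 7 hours and 45 minutes leg 3 → 7:35 PM UTC.
Tehran is UTC+3:30, so local arrival = 7:35 PM + 3:30 = 11:05 PM on Dec 14.

11:05 PM on December 14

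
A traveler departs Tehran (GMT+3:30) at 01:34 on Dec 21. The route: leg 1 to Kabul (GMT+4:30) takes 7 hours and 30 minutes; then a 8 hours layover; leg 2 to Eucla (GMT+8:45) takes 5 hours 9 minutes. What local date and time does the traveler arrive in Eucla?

Convert departure to UTC: 01:34 − 3:30 = 22:04 UTC on Dec 20.
Add 7 hours 30 minutes leg 1 → 05:34 UTC (Dec 21).
Add 8 hours layover in Kabul → 13:34 UTC.
Add 5 hours and 9 minutes leg 2 → 18:43 UTC.
Eucla is UTC+8:45, so local arrival = 18:43 + 8:45 = 03:28 on Dec 22.

03:28 on December 22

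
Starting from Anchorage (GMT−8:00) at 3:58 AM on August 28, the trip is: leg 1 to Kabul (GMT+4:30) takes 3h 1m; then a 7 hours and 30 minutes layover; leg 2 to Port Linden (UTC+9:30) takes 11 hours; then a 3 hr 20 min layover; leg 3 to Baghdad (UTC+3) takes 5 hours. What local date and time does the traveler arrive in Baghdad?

8:49 PM on August 29

Convert departure to UTC: 3:58 AM + 8:00 = 11:58 AM UTC on Aug 28.
Add 3 hours and 1 minute leg 1 → 2:59 PM UTC.
Add 7 hours and 30 minutes layover in Kabul → 10:29 PM UTC.
Add 11 hours leg 2 → 9:29 AM UTC (Aug 29).
Add 3 hours and 20 minutes layover in Port Linden → 12:49 PM UTC.
Add 5 hours leg 3 → 5:49 PM UTC.
Baghdad is UTC+3:00, so local arrival = 5:49 PM + 3:00 = 8:49 PM on Aug 29.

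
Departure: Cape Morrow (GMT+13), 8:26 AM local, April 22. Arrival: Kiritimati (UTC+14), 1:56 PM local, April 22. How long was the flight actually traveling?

4 hours 30 minutes

Departure in UTC: 8:26 AM − 13:00 = 7:26 PM on Apr 21.
Arrival in UTC: 1:56 PM − 14:00 = 11:56 PM on Apr 21.
Elapsed = 11:56 PM − 7:26 PM = 4 hours 30 minutes.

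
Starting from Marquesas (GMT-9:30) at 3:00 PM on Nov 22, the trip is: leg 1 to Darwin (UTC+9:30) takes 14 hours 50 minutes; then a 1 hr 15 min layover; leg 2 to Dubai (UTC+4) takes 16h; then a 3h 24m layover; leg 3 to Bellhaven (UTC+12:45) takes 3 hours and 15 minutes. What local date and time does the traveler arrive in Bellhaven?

3:59 AM on November 25

Convert departure to UTC: 3:00 PM + 9:30 = 12:30 AM UTC on Nov 23.
Add 14 hours 50 minutes leg 1 → 3:20 PM UTC.
Add 1 hour and 15 minutes layover in Darwin → 4:35 PM UTC.
Add 16 hours leg 2 → 8:35 AM UTC (Nov 24).
Add 3 hours 24 minutes layover in Dubai → 11:59 AM UTC.
Add 3 hours and 15 minutes leg 3 → 3:14 PM UTC.
Bellhaven is UTC+12:45, so local arrival = 3:14 PM + 12:45 = 3:59 AM on Nov 25.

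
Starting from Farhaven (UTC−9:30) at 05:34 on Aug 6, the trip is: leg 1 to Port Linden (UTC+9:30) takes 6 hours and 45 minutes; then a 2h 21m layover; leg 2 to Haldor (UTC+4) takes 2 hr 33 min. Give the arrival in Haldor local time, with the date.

Convert departure to UTC: 05:34 + 9:30 = 15:04 UTC on Aug 6.
Add 6 hours 45 minutes leg 1 → 21:49 UTC.
Add 2 hours 21 minutes layover in Port Linden → 00:10 UTC (Aug 7).
Add 2 hours 33 minutes leg 2 → 02:43 UTC.
Haldor is UTC+4:00, so local arrival = 02:43 + 4:00 = 06:43 on Aug 7.

06:43 on August 7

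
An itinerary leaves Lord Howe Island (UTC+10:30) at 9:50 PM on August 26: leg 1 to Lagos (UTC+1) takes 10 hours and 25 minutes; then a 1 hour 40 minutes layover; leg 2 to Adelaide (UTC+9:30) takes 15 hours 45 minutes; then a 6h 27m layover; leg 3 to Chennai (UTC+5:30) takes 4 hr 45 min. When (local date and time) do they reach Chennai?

7:52 AM on August 28

Convert departure to UTC: 9:50 PM − 10:30 = 11:20 AM UTC on Aug 26.
Add 10 hours and 25 minutes leg 1 → 9:45 PM UTC.
Add 1 hour and 40 minutes layover in Lagos → 11:25 PM UTC.
Add 15 hours 45 minutes leg 2 → 3:10 PM UTC (Aug 27).
Add 6 hours and 27 minutes layover in Adelaide → 9:37 PM UTC.
Add 4 hours and 45 minutes leg 3 → 2:22 AM UTC (Aug 28).
Chennai is UTC+5:30, so local arrival = 2:22 AM + 5:30 = 7:52 AM on Aug 28.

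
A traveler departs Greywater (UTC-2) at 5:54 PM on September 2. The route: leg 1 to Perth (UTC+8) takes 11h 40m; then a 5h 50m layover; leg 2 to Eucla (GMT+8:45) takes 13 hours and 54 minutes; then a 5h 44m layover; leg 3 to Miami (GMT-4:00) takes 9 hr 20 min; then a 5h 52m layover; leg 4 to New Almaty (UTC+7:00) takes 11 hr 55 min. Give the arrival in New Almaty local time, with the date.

7:09 PM on September 5

Convert departure to UTC: 5:54 PM + 2:00 = 7:54 PM UTC on Sep 2.
Add 11 hours 40 minutes leg 1 → 7:34 AM UTC (Sep 3).
Add 5 hours 50 minutes layover in Perth → 1:24 PM UTC.
Add 13 hours 54 minutes leg 2 → 3:18 AM UTC (Sep 4).
Add 5 hours 44 minutes layover in Eucla → 9:02 AM UTC.
Add 9 hours 20 minutes leg 3 → 6:22 PM UTC.
Add 5 hours 52 minutes layover in Miami → 12:14 AM UTC (Sep 5).
Add 11 hours and 55 minutes leg 4 → 12:09 PM UTC.
New Almaty is UTC+7:00, so local arrival = 12:09 PM + 7:00 = 7:09 PM on Sep 5.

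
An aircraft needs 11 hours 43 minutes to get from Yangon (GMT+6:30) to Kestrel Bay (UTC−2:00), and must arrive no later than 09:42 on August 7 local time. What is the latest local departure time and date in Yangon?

06:29 on Aug 7

Target arrival in UTC: 09:42 + 2:00 = 11:42 on Aug 7.
Subtract 11 hours and 43 minutes → departure 23:59 UTC on Aug 6.
Yangon is UTC+6:30: 23:59 + 6:30 = 06:29 on Aug 7.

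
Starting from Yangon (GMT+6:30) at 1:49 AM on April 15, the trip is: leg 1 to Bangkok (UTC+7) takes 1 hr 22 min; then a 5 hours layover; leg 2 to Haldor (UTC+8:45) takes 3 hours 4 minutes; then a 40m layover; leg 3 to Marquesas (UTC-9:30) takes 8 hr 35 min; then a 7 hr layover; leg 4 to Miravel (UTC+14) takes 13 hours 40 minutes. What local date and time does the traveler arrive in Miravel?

Convert departure to UTC: 1:49 AM − 6:30 = 7:19 PM UTC on Apr 14.
Add 1 hour and 22 minutes leg 1 → 8:41 PM UTC.
Add 5 hours layover in Bangkok → 1:41 AM UTC (Apr 15).
Add 3 hours 4 minutes leg 2 → 4:45 AM UTC.
Add 40 minutes layover in Haldor → 5:25 AM UTC.
Add 8 hours 35 minutes leg 3 → 2:00 PM UTC.
Add 7 hours layover in Marquesas → 9:00 PM UTC.
Add 13 hours and 40 minutes leg 4 → 10:40 AM UTC (Apr 16).
Miravel is UTC+14:00, so local arrival = 10:40 AM + 14:00 = 12:40 AM on Apr 17.

12:40 AM on April 17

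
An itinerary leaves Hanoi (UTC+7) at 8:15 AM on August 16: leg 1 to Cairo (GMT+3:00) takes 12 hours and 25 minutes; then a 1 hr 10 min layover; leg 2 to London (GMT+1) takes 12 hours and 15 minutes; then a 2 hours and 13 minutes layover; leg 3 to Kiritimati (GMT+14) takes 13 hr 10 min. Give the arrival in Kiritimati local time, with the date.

8:28 AM on Aug 18

Convert departure to UTC: 8:15 AM − 7:00 = 1:15 AM UTC on Aug 16.
Add 12 hours and 25 minutes leg 1 → 1:40 PM UTC.
Add 1 hour and 10 minutes layover in Cairo → 2:50 PM UTC.
Add 12 hours 15 minutes leg 2 → 3:05 AM UTC (Aug 17).
Add 2 hours and 13 minutes layover in London → 5:18 AM UTC.
Add 13 hours and 10 minutes leg 3 → 6:28 PM UTC.
Kiritimati is UTC+14:00, so local arrival = 6:28 PM + 14:00 = 8:28 AM on Aug 18.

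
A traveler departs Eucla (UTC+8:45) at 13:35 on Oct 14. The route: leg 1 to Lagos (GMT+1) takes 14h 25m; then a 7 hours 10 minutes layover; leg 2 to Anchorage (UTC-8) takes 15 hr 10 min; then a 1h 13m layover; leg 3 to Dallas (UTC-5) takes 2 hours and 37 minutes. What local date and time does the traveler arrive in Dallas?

16:25 on Oct 15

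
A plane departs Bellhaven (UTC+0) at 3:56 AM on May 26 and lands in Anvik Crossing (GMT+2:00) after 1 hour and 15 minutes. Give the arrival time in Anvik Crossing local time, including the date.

Bellhaven is at UTC+0, so departure is already 3:56 AM UTC on May 26.
Add 1 hour 15 minutes travel time → 5:11 AM UTC.
Anvik Crossing is UTC+2:00, so local arrival = 5:11 AM + 2:00 = 7:11 AM on May 26.

7:11 AM on May 26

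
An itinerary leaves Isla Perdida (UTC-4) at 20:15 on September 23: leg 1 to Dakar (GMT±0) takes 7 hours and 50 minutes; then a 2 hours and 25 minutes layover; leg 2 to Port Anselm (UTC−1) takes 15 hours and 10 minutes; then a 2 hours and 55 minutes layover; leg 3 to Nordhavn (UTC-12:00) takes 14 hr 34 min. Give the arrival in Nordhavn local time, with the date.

07:09 on Sep 25

Convert departure to UTC: 20:15 + 4:00 = 00:15 UTC on Sep 24.
Add 7 hours 50 minutes leg 1 → 08:05 UTC.
Add 2 hours and 25 minutes layover in Dakar → 10:30 UTC.
Add 15 hours and 10 minutes leg 2 → 01:40 UTC (Sep 25).
Add 2 hours and 55 minutes layover in Port Anselm → 04:35 UTC.
Add 14 hours 34 minutes leg 3 → 19:09 UTC.
Nordhavn is UTC−12:00, so local arrival = 19:09 − 12:00 = 07:09 on Sep 25.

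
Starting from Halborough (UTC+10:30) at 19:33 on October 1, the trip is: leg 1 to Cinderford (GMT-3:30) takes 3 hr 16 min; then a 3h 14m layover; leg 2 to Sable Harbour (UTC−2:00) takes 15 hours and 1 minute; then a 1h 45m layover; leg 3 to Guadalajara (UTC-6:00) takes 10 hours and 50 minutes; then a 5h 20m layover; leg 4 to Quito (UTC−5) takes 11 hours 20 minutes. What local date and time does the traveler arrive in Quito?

06:49 on October 3

Convert departure to UTC: 19:33 − 10:30 = 09:03 UTC on Oct 1.
Add 3 hours 16 minutes leg 1 → 12:19 UTC.
Add 3 hours 14 minutes layover in Cinderford → 15:33 UTC.
Add 15 hours and 1 minute leg 2 → 06:34 UTC (Oct 2).
Add 1 hour and 45 minutes layover in Sable Harbour → 08:19 UTC.
Add 10 hours 50 minutes leg 3 → 19:09 UTC.
Add 5 hours 20 minutes layover in Guadalajara → 00:29 UTC (Oct 3).
Add 11 hours and 20 minutes leg 4 → 11:49 UTC.
Quito is UTC−5:00, so local arrival = 11:49 − 5:00 = 06:49 on Oct 3.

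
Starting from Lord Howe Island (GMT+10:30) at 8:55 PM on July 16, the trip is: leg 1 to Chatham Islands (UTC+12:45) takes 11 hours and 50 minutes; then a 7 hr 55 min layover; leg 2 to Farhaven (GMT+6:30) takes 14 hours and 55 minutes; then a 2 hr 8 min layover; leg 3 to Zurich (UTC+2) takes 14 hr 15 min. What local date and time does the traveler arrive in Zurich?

3:28 PM on Jul 18

Convert departure to UTC: 8:55 PM − 10:30 = 10:25 AM UTC on Jul 16.
Add 11 hours and 50 minutes leg 1 → 10:15 PM UTC.
Add 7 hours and 55 minutes layover in Chatham Islands → 6:10 AM UTC (Jul 17).
Add 14 hours 55 minutes leg 2 → 9:05 PM UTC.
Add 2 hours and 8 minutes layover in Farhaven → 11:13 PM UTC.
Add 14 hours 15 minutes leg 3 → 1:28 PM UTC (Jul 18).
Zurich is UTC+2:00, so local arrival = 1:28 PM + 2:00 = 3:28 PM on Jul 18.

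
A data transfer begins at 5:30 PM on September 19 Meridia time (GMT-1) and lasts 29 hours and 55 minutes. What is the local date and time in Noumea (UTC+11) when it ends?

11:25 AM on September 21

Noumea is 12:00 ahead of Meridia.
After 29 hours 55 minutes it is 11:25 PM (Sep 20) in Meridia.
Shift by the zone difference: 11:25 PM + 12:00 = 11:25 AM on Sep 21 in Noumea.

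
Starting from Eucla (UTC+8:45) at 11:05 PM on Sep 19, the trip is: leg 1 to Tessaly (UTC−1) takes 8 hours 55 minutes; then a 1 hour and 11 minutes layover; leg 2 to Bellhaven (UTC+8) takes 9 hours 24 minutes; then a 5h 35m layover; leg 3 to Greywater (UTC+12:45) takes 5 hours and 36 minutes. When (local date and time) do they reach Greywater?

9:46 AM on Sep 21

Convert departure to UTC: 11:05 PM − 8:45 = 2:20 PM UTC on Sep 19.
Add 8 hours 55 minutes leg 1 → 11:15 PM UTC.
Add 1 hour and 11 minutes layover in Tessaly → 12:26 AM UTC (Sep 20).
Add 9 hours and 24 minutes leg 2 → 9:50 AM UTC.
Add 5 hours and 35 minutes layover in Bellhaven → 3:25 PM UTC.
Add 5 hours 36 minutes leg 3 → 9:01 PM UTC.
Greywater is UTC+12:45, so local arrival = 9:01 PM + 12:45 = 9:46 AM on Sep 21.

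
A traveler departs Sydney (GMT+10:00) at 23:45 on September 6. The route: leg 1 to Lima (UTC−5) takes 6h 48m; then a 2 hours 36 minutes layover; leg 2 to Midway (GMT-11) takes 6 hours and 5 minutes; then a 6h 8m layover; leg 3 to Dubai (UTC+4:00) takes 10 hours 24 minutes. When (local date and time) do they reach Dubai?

01:46 on September 8

Convert departure to UTC: 23:45 − 10:00 = 13:45 UTC on Sep 6.
Add 6 hours 48 minutes leg 1 → 20:33 UTC.
Add 2 hours and 36 minutes layover in Lima → 23:09 UTC.
Add 6 hours and 5 minutes leg 2 → 05:14 UTC (Sep 7).
Add 6 hours and 8 minutes layover in Midway → 11:22 UTC.
Add 10 hours 24 minutes leg 3 → 21:46 UTC.
Dubai is UTC+4:00, so local arrival = 21:46 + 4:00 = 01:46 on Sep 8.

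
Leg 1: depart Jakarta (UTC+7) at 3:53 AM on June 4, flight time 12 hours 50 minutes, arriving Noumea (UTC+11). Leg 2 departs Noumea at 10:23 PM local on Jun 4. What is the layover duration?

Convert departure to UTC: 3:53 AM − 7:00 = 8:53 PM UTC on Jun 3.
Add 12 hours and 50 minutes flight time → 9:43 AM UTC (Jun 4).
Noumea is UTC+11:00, so local arrival = 9:43 AM + 11:00 = 8:43 PM on Jun 4.
Layover = 10:23 PM − 8:43 PM = 1 hour 40 minutes.

1 hour 40 minutes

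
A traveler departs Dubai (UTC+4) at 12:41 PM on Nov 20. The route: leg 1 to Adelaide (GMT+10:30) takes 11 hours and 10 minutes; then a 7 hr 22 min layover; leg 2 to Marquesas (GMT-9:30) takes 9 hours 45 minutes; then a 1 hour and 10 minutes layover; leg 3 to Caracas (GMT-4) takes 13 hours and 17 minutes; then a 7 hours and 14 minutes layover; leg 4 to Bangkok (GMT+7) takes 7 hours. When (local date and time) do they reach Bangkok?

12:39 AM on November 23

Convert departure to UTC: 12:41 PM − 4:00 = 8:41 AM UTC on Nov 20.
Add 11 hours and 10 minutes leg 1 → 7:51 PM UTC.
Add 7 hours and 22 minutes layover in Adelaide → 3:13 AM UTC (Nov 21).
Add 9 hours and 45 minutes leg 2 → 12:58 PM UTC.
Add 1 hour and 10 minutes layover in Marquesas → 2:08 PM UTC.
Add 13 hours 17 minutes leg 3 → 3:25 AM UTC (Nov 22).
Add 7 hours and 14 minutes layover in Caracas → 10:39 AM UTC.
Add 7 hours leg 4 → 5:39 PM UTC.
Bangkok is UTC+7:00, so local arrival = 5:39 PM + 7:00 = 12:39 AM on Nov 23.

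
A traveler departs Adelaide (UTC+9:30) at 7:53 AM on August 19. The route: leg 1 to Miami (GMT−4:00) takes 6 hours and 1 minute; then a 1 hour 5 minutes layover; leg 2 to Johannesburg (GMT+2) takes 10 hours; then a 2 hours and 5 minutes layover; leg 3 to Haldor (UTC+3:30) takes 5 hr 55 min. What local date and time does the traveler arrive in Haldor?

2:59 AM on August 20

Convert departure to UTC: 7:53 AM − 9:30 = 10:23 PM UTC on Aug 18.
Add 6 hours 1 minute leg 1 → 4:24 AM UTC (Aug 19).
Add 1 hour 5 minutes layover in Miami → 5:29 AM UTC.
Add 10 hours leg 2 → 3:29 PM UTC.
Add 2 hours and 5 minutes layover in Johannesburg → 5:34 PM UTC.
Add 5 hours 55 minutes leg 3 → 11:29 PM UTC.
Haldor is UTC+3:30, so local arrival = 11:29 PM + 3:30 = 2:59 AM on Aug 20.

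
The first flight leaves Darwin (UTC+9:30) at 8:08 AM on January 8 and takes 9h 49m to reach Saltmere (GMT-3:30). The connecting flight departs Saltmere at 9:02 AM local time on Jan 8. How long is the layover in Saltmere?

Convert departure to UTC: 8:08 AM − 9:30 = 10:38 PM UTC on Jan 7.
Add 9 hours 49 minutes flight time → 8:27 AM UTC (Jan 8).
Saltmere is UTC−3:30, so local arrival = 8:27 AM − 3:30 = 4:57 AM on Jan 8.
Layover = 9:02 AM − 4:57 AM = 4 hours 5 minutes.

4 hours 5 minutes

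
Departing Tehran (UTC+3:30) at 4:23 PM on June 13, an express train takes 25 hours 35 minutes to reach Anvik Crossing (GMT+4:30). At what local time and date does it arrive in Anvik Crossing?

Convert departure to UTC: 4:23 PM − 3:30 = 12:53 PM UTC on Jun 13.
Add 25 hours and 35 minutes travel time → 2:28 PM UTC (Jun 14).
Anvik Crossing is UTC+4:30, so local arrival = 2:28 PM + 4:30 = 6:58 PM on Jun 14.

6:58 PM on June 14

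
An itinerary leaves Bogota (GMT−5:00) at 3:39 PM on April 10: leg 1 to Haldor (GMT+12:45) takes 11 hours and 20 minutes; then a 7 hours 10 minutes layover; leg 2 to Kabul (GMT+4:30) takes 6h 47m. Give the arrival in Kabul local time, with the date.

Convert departure to UTC: 3:39 PM + 5:00 = 8:39 PM UTC on Apr 10.
Add 11 hours 20 minutes leg 1 → 7:59 AM UTC (Apr 11).
Add 7 hours and 10 minutes layover in Haldor → 3:09 PM UTC.
Add 6 hours and 47 minutes leg 2 → 9:56 PM UTC.
Kabul is UTC+4:30, so local arrival = 9:56 PM + 4:30 = 2:26 AM on Apr 12.

2:26 AM on April 12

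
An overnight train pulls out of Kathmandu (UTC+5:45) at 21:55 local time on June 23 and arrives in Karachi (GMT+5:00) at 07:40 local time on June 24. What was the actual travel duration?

Departure in UTC: 21:55 − 5:45 = 16:10 on Jun 23.
Arrival in UTC: 07:40 − 5:00 = 02:40 on Jun 24.
Elapsed = 02:40 − 16:10 (+1 day) = 10 hours 30 minutes.

10 hours 30 minutes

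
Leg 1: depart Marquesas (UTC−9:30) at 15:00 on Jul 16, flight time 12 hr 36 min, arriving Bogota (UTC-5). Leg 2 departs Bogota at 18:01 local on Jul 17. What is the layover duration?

Convert departure to UTC: 15:00 + 9:30 = 00:30 UTC on Jul 17.
Add 12 hours 36 minutes flight time → 13:06 UTC.
Bogota is UTC−5:00, so local arrival = 13:06 − 5:00 = 08:06 on Jul 17.
Layover = 18:01 − 08:06 = 9 hours 55 minutes.

9 hours 55 minutes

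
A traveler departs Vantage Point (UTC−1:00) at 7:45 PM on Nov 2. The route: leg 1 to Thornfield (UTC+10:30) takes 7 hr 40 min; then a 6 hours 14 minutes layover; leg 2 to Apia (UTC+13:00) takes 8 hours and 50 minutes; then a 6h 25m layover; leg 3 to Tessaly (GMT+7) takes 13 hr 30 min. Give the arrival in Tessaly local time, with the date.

Convert departure to UTC: 7:45 PM + 1:00 = 8:45 PM UTC on Nov 2.
Add 7 hours and 40 minutes leg 1 → 4:25 AM UTC (Nov 3).
Add 6 hours 14 minutes layover in Thornfield → 10:39 AM UTC.
Add 8 hours 50 minutes leg 2 → 7:29 PM UTC.
Add 6 hours and 25 minutes layover in Apia → 1:54 AM UTC (Nov 4).
Add 13 hours and 30 minutes leg 3 → 3:24 PM UTC.
Tessaly is UTC+7:00, so local arrival = 3:24 PM + 7:00 = 10:24 PM on Nov 4.

10:24 PM on Nov 4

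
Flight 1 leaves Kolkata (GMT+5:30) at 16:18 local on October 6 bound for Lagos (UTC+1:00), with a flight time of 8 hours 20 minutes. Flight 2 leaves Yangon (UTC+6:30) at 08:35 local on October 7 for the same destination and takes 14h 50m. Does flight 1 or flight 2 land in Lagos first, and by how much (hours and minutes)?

Flight 1 in UTC: 16:18 − 5:30 = 10:48 on Oct 6.
+8 hours and 20 minutes → arrive 19:08 UTC on Oct 6.
Flight 2 in UTC: 08:35 − 6:30 = 02:05 on Oct 7.
+14 hours 50 minutes → arrive 16:55 UTC on Oct 7.
Flight 1 lands earlier by 21 hours 47 minutes.

the first, by 21 hours 47 minutes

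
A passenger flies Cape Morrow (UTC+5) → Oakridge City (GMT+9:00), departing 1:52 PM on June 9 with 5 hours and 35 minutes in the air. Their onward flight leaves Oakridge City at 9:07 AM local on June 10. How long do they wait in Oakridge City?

Convert departure to UTC: 1:52 PM − 5:00 = 8:52 AM UTC on Jun 9.
Add 5 hours and 35 minutes flight time → 2:27 PM UTC.
Oakridge City is UTC+9:00, so local arrival = 2:27 PM + 9:00 = 11:27 PM on Jun 9.
Layover = 9:07 AM − 11:27 PM (+1 day) = 9 hours 40 minutes.

9 hours 40 minutes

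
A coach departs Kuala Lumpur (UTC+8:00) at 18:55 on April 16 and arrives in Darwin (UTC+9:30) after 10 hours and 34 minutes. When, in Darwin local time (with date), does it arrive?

06:59 on Apr 17

Convert departure to UTC: 18:55 − 8:00 = 10:55 UTC on Apr 16.
Add 10 hours 34 minutes travel time → 21:29 UTC.
Darwin is UTC+9:30, so local arrival = 21:29 + 9:30 = 06:59 on Apr 17.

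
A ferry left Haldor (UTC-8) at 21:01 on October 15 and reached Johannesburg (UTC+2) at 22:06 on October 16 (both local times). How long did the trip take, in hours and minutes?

15 hours 5 minutes

Johannesburg is 10:00 ahead of Haldor.
Clock-face elapsed time (ignoring zones) is 25 hours 5 minutes.
Actual elapsed = 25 hours 5 minutes − 10:00 = 15 hours 5 minutes.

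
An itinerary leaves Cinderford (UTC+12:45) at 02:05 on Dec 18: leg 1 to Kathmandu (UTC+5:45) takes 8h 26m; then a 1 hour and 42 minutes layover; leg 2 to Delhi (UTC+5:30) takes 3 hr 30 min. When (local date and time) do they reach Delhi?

Convert departure to UTC: 02:05 − 12:45 = 13:20 UTC on Dec 17.
Add 8 hours 26 minutes leg 1 → 21:46 UTC.
Add 1 hour and 42 minutes layover in Kathmandu → 23:28 UTC.
Add 3 hours and 30 minutes leg 2 → 02:58 UTC (Dec 18).
Delhi is UTC+5:30, so local arrival = 02:58 + 5:30 = 08:28 on Dec 18.

08:28 on December 18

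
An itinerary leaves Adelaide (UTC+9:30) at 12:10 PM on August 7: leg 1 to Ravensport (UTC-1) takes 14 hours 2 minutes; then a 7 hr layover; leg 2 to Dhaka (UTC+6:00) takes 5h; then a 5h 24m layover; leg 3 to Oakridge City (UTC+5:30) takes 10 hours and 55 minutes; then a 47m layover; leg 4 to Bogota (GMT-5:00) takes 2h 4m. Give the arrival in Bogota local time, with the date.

6:52 PM on August 8

Convert departure to UTC: 12:10 PM − 9:30 = 2:40 AM UTC on Aug 7.
Add 14 hours 2 minutes leg 1 → 4:42 PM UTC.
Add 7 hours layover in Ravensport → 11:42 PM UTC.
Add 5 hours leg 2 → 4:42 AM UTC (Aug 8).
Add 5 hours 24 minutes layover in Dhaka → 10:06 AM UTC.
Add 10 hours and 55 minutes leg 3 → 9:01 PM UTC.
Add 47 minutes layover in Oakridge City → 9:48 PM UTC.
Add 2 hours and 4 minutes leg 4 → 11:52 PM UTC.
Bogota is UTC−5:00, so local arrival = 11:52 PM − 5:00 = 6:52 PM on Aug 8.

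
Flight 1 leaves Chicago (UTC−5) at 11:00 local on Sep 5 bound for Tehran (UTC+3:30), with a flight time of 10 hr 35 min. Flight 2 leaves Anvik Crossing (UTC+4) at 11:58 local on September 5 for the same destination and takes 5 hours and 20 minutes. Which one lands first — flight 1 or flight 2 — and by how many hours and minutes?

Flight 1 in UTC: 11:00 + 5:00 = 16:00 on Sep 5.
+10 hours 35 minutes → arrive 02:35 UTC on Sep 6.
Flight 2 in UTC: 11:58 − 4:00 = 07:58 on Sep 5.
+5 hours and 20 minutes → arrive 13:18 UTC on Sep 5.
Flight 2 lands earlier by 13 hours 17 minutes.

the second, by 13 hours 17 minutes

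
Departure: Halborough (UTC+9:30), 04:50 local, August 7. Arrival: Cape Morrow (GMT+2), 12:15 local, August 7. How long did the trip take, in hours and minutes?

Departure in UTC: 04:50 − 9:30 = 19:20 on Aug 6.
Arrival in UTC: 12:15 − 2:00 = 10:15 on Aug 7.
Elapsed = 10:15 − 19:20 (+1 day) = 14 hours 55 minutes.

14 hours 55 minutes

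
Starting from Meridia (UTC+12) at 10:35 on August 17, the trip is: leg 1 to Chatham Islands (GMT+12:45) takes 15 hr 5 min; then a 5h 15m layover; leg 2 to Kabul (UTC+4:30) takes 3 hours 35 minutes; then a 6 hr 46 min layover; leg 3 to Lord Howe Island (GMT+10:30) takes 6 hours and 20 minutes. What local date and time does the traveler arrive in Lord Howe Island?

Convert departure to UTC: 10:35 − 12:00 = 22:35 UTC on Aug 16.
Add 15 hours 5 minutes leg 1 → 13:40 UTC (Aug 17).
Add 5 hours 15 minutes layover in Chatham Islands → 18:55 UTC.
Add 3 hours 35 minutes leg 2 → 22:30 UTC.
Add 6 hours 46 minutes layover in Kabul → 05:16 UTC (Aug 18).
Add 6 hours and 20 minutes leg 3 → 11:36 UTC.
Lord Howe Island is UTC+10:30, so local arrival = 11:36 + 10:30 = 22:06 on Aug 18.

22:06 on August 18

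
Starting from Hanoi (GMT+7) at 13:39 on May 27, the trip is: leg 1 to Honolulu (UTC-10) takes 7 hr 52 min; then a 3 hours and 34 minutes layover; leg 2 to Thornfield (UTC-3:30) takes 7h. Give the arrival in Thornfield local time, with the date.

21:35 on May 27

Convert departure to UTC: 13:39 − 7:00 = 06:39 UTC on May 27.
Add 7 hours 52 minutes leg 1 → 14:31 UTC.
Add 3 hours 34 minutes layover in Honolulu → 18:05 UTC.
Add 7 hours leg 2 → 01:05 UTC (May 28).
Thornfield is UTC−3:30, so local arrival = 01:05 − 3:30 = 21:35 on May 27.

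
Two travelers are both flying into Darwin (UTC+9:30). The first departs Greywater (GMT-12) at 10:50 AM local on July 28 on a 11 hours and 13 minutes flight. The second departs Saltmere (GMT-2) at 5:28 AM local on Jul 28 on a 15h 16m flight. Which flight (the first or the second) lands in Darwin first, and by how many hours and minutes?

the second, by 11 hours 19 minutes

Flight 1 in UTC: 10:50 AM + 12:00 = 10:50 PM on Jul 28.
+11 hours and 13 minutes → arrive 10:03 AM UTC on Jul 29.
Flight 2 in UTC: 5:28 AM + 2:00 = 7:28 AM on Jul 28.
+15 hours 16 minutes → arrive 10:44 PM UTC on Jul 28.
Flight 2 lands earlier by 11 hours 19 minutes.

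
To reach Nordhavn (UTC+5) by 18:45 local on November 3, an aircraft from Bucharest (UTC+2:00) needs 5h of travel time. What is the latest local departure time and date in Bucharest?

Target arrival in UTC: 18:45 − 5:00 = 13:45 on Nov 3.
Subtract 5 hours → departure 08:45 UTC on Nov 3.
Bucharest is UTC+2:00: 08:45 + 2:00 = 10:45 on Nov 3.

10:45 on Nov 3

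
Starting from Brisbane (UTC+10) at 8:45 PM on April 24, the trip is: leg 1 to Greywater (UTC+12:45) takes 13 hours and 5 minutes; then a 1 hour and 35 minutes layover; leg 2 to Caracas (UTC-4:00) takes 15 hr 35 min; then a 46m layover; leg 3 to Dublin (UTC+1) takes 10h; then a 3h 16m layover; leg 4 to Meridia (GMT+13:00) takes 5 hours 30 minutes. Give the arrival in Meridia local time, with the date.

1:32 AM on April 27

Convert departure to UTC: 8:45 PM − 10:00 = 10:45 AM UTC on Apr 24.
Add 13 hours 5 minutes leg 1 → 11:50 PM UTC.
Add 1 hour 35 minutes layover in Greywater → 1:25 AM UTC (Apr 25).
Add 15 hours and 35 minutes leg 2 → 5:00 PM UTC.
Add 46 minutes layover in Caracas → 5:46 PM UTC.
Add 10 hours leg 3 → 3:46 AM UTC (Apr 26).
Add 3 hours and 16 minutes layover in Dublin → 7:02 AM UTC.
Add 5 hours and 30 minutes leg 4 → 12:32 PM UTC.
Meridia is UTC+13:00, so local arrival = 12:32 PM + 13:00 = 1:32 AM on Apr 27.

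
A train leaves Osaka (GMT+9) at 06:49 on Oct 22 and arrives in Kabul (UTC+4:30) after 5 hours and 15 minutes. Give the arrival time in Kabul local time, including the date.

07:34 on Oct 22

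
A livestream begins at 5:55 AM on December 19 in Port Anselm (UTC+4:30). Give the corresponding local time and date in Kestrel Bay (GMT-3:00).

10:25 PM on Dec 18

In UTC: 5:55 AM − 4:30 = 1:25 AM on Dec 19.
Kestrel Bay is UTC−3:00: 1:25 AM − 3:00 = 10:25 PM on Dec 18.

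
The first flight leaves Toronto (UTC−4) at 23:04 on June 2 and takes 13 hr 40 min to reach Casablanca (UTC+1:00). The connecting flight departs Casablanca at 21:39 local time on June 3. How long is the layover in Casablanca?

3 hours 55 minutes

Convert departure to UTC: 23:04 + 4:00 = 03:04 UTC on Jun 3.
Add 13 hours and 40 minutes flight time → 16:44 UTC.
Casablanca is UTC+1:00, so local arrival = 16:44 + 1:00 = 17:44 on Jun 3.
Layover = 21:39 − 17:44 = 3 hours 55 minutes.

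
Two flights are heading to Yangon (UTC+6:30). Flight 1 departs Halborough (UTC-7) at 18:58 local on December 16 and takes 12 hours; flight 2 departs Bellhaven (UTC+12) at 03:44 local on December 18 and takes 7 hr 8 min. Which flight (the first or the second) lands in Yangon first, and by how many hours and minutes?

the first, by 8 hours 54 minutes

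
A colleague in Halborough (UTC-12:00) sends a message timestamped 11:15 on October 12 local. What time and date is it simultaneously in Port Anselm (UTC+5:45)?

05:00 on October 13

In UTC: 11:15 + 12:00 = 23:15 on Oct 12.
Port Anselm is UTC+5:45: 23:15 + 5:45 = 05:00 on Oct 13.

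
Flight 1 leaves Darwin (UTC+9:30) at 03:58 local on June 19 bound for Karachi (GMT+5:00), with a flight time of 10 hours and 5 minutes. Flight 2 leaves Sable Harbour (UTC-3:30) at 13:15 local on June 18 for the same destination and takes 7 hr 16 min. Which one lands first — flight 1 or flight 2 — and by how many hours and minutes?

Flight 1 in UTC: 03:58 − 9:30 = 18:28 on Jun 18.
+10 hours 5 minutes → arrive 04:33 UTC on Jun 19.
Flight 2 in UTC: 13:15 + 3:30 = 16:45 on Jun 18.
+7 hours 16 minutes → arrive 00:01 UTC on Jun 19.
Flight 2 lands earlier by 4 hours 32 minutes.

the second, by 4 hours 32 minutes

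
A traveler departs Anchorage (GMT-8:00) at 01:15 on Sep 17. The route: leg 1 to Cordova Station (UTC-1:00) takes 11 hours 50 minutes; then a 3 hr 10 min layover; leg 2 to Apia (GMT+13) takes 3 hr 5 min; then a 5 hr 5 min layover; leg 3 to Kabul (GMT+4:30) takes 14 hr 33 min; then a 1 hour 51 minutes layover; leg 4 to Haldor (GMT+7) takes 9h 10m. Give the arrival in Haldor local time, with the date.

Convert departure to UTC: 01:15 + 8:00 = 09:15 UTC on Sep 17.
Add 11 hours and 50 minutes leg 1 → 21:05 UTC.
Add 3 hours and 10 minutes layover in Cordova Station → 00:15 UTC (Sep 18).
Add 3 hours and 5 minutes leg 2 → 03:20 UTC.
Add 5 hours and 5 minutes layover in Apia → 08:25 UTC.
Add 14 hours 33 minutes leg 3 → 22:58 UTC.
Add 1 hour 51 minutes layover in Kabul → 00:49 UTC (Sep 19).
Add 9 hours and 10 minutes leg 4 → 09:59 UTC.
Haldor is UTC+7:00, so local arrival = 09:59 + 7:00 = 16:59 on Sep 19.

16:59 on Sep 19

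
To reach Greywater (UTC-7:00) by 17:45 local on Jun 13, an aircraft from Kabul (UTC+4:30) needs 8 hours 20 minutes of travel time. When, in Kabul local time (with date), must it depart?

20:55 on June 13

Target arrival in UTC: 17:45 + 7:00 = 00:45 on Jun 14.
Subtract 8 hours and 20 minutes → departure 16:25 UTC on Jun 13.
Kabul is UTC+4:30: 16:25 + 4:30 = 20:55 on Jun 13.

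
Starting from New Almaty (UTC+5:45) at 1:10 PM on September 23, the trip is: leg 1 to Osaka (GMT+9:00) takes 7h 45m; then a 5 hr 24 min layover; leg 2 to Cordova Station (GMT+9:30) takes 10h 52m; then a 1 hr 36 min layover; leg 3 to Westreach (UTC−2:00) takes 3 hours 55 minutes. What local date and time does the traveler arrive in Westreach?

Convert departure to UTC: 1:10 PM − 5:45 = 7:25 AM UTC on Sep 23.
Add 7 hours and 45 minutes leg 1 → 3:10 PM UTC.
Add 5 hours and 24 minutes layover in Osaka → 8:34 PM UTC.
Add 10 hours and 52 minutes leg 2 → 7:26 AM UTC (Sep 24).
Add 1 hour 36 minutes layover in Cordova Station → 9:02 AM UTC.
Add 3 hours and 55 minutes leg 3 → 12:57 PM UTC.
Westreach is UTC−2:00, so local arrival = 12:57 PM − 2:00 = 10:57 AM on Sep 24.

10:57 AM on Sep 24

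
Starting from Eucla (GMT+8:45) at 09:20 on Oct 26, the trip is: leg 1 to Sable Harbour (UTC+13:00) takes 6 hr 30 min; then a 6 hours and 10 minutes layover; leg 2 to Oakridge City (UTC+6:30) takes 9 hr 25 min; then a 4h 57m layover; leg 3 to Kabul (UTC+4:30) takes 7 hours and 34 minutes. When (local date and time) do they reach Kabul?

Convert departure to UTC: 09:20 − 8:45 = 00:35 UTC on Oct 26.
Add 6 hours and 30 minutes leg 1 → 07:05 UTC.
Add 6 hours and 10 minutes layover in Sable Harbour → 13:15 UTC.
Add 9 hours and 25 minutes leg 2 → 22:40 UTC.
Add 4 hours and 57 minutes layover in Oakridge City → 03:37 UTC (Oct 27).
Add 7 hours 34 minutes leg 3 → 11:11 UTC.
Kabul is UTC+4:30, so local arrival = 11:11 + 4:30 = 15:41 on Oct 27.

15:41 on Oct 27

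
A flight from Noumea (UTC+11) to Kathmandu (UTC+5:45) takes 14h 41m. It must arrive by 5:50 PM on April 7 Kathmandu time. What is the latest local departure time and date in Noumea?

8:24 AM on April 7

Target arrival in UTC: 5:50 PM − 5:45 = 12:05 PM on Apr 7.
Subtract 14 hours and 41 minutes → departure 9:24 PM UTC on Apr 6.
Noumea is UTC+11:00: 9:24 PM + 11:00 = 8:24 AM on Apr 7.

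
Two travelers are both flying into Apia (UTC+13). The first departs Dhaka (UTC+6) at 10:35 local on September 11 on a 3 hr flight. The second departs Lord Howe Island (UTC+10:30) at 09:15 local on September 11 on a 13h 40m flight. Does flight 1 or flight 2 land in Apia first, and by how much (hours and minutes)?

Flight 1 in UTC: 10:35 − 6:00 = 04:35 on Sep 11.
+3 hours → arrive 07:35 UTC on Sep 11.
Flight 2 in UTC: 09:15 − 10:30 = 22:45 on Sep 10.
+13 hours and 40 minutes → arrive 12:25 UTC on Sep 11.
Flight 1 lands earlier by 4 hours 50 minutes.

the first, by 4 hours 50 minutes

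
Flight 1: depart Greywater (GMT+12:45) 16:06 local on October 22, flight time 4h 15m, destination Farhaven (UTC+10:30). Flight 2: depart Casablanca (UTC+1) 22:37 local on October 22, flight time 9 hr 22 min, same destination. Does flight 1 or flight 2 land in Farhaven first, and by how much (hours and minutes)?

Flight 1 in UTC: 16:06 − 12:45 = 03:21 on Oct 22.
+4 hours and 15 minutes → arrive 07:36 UTC on Oct 22.
Flight 2 in UTC: 22:37 − 1:00 = 21:37 on Oct 22.
+9 hours 22 minutes → arrive 06:59 UTC on Oct 23.
Flight 1 lands earlier by 23 hours 23 minutes.

the first, by 23 hours 23 minutes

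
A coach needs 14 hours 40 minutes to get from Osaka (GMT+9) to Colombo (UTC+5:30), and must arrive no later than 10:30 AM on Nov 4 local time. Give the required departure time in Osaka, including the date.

Target arrival in UTC: 10:30 AM − 5:30 = 5:00 AM on Nov 4.
Subtract 14 hours and 40 minutes → departure 2:20 PM UTC on Nov 3.
Osaka is UTC+9:00: 2:20 PM + 9:00 = 11:20 PM on Nov 3.

11:20 PM on November 3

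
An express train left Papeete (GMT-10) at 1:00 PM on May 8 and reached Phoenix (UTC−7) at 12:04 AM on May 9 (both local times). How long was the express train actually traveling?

8 hours 4 minutes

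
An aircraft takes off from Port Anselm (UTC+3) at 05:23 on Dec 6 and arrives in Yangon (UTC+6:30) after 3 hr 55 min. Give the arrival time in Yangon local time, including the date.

Yangon is 3:30 ahead of Port Anselm.
After 3 hours and 55 minutes it is 09:18 in Port Anselm.
Shift by the zone difference: 09:18 + 3:30 = 12:48 on Dec 6 in Yangon.

12:48 on Dec 6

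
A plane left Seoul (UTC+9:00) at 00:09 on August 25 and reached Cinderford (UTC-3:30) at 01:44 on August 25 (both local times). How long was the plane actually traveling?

Cinderford is 12:30 behind Seoul.
Clock-face elapsed time (ignoring zones) is 1 hour 35 minutes.
Actual elapsed = 1 hour 35 minutes + 12:30 = 14 hours 5 minutes.

14 hours 5 minutes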